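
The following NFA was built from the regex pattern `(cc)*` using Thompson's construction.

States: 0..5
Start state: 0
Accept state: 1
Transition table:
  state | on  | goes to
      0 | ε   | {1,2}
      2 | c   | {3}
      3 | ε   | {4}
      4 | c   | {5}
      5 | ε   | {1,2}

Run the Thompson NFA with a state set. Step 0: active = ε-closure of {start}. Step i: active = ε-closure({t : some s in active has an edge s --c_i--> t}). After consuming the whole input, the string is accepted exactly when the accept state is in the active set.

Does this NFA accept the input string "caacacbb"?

Answer: REJECT

Trace:
S₀ = ε-closure({0}) = {0,1,2}
'c' @ 1: {3,4}
'a' @ 2: {}  — dead — no transitions
rest 'acacbb' ignored (set empty)
end set {} — state 1 not in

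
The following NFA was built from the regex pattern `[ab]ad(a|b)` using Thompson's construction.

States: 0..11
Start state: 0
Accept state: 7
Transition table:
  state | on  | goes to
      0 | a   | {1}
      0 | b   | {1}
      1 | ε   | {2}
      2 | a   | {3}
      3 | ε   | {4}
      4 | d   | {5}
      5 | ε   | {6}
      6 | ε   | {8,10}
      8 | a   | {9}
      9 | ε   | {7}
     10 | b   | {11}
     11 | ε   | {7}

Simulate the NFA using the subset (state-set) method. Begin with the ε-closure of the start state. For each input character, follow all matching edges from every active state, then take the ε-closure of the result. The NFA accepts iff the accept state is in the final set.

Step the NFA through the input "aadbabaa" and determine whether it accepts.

initial (ε-close {0}): {0}
'a' @ 1: {1,2}
'a' @ 2: {3,4}
'd' @ 3: {5,6,8,10}
'b' @ 4: {7,11}  ✓accept
'a' @ 5: {}  — dead — no transitions
rest 'baa' ignored (set empty)
after full input: {}  (accept=7 not in)

Answer: REJECT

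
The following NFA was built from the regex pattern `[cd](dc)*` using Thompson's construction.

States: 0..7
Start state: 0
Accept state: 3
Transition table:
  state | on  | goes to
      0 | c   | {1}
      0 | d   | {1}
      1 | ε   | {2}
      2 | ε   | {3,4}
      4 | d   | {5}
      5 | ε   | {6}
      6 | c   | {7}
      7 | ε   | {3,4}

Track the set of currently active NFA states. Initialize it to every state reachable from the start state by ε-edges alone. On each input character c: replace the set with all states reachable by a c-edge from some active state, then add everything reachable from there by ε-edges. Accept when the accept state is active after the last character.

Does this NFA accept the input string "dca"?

Answer: REJECT

Trace:
S₀ = ε-closure({0}) = {0}
'd' @ 1: {1,2,3,4}  [accepting]
'c' @ 2: {}  — state set empty
rest 'a' ignored (set empty)
final: {}; accept 3 not in set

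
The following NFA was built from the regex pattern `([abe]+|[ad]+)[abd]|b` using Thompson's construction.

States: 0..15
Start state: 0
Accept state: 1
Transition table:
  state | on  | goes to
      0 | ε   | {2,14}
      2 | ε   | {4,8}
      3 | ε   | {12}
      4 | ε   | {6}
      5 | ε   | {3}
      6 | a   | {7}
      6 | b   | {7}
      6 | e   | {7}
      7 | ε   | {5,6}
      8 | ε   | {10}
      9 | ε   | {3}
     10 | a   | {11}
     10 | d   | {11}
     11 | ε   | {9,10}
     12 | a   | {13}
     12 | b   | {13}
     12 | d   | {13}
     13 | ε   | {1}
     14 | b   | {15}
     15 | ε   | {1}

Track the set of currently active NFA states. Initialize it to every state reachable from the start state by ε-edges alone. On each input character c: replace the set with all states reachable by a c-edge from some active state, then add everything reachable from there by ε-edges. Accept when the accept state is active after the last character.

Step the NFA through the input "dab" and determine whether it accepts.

start: ε-closure({0}) = {0,2,4,6,8,10,14}
'd' @ 1: {3,9,10,11,12}
'a' @ 2: {1,3,9,10,11,12,13}  (accept∈set)
'b' @ 3: {1,13}  (accept∈set)
after full input: {1,13}  (accept=1 in)

Answer: ACCEPT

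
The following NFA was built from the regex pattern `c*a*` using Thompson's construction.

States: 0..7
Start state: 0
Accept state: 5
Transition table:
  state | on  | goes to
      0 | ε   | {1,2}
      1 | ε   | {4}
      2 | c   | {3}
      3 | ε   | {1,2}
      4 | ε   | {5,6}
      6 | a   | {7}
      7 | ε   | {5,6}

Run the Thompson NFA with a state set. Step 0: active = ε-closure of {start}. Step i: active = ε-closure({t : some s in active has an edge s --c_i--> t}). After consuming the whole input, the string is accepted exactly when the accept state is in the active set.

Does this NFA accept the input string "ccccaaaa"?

S₀ = ε-closure({0}) = {0,1,2,4,5,6}
'c' @ 1: {1,2,3,4,5,6}  ✓accept
'c' @ 2: {1,2,3,4,5,6}  ✓accept
'c' @ 3: {1,2,3,4,5,6}  ✓accept
'c' @ 4: {1,2,3,4,5,6}  ✓accept
'a' @ 5: {5,6,7}  ✓accept
'a' @ 6: {5,6,7}  ✓accept
'a' @ 7: {5,6,7}  ✓accept
'a' @ 8: {5,6,7}  ✓accept
final: {5,6,7}; accept 5 in set

Answer: ACCEPT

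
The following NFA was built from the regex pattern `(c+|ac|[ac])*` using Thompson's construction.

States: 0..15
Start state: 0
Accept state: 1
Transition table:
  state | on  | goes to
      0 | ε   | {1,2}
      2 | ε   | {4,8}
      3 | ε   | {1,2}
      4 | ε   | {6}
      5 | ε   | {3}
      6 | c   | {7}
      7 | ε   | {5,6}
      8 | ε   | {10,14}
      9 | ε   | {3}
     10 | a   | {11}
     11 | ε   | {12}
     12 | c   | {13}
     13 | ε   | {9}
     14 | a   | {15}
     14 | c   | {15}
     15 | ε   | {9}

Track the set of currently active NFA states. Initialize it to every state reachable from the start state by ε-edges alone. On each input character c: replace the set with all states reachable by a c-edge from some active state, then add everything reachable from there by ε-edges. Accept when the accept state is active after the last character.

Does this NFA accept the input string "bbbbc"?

Answer: REJECT

Trace:
S₀ = ε-closure({0}) = {0,1,2,4,6,8,10,14}
'b' @ 1: {}  — no active states
rest 'bbbc' ignored (set empty)
after full input: {}  (accept=1 not in)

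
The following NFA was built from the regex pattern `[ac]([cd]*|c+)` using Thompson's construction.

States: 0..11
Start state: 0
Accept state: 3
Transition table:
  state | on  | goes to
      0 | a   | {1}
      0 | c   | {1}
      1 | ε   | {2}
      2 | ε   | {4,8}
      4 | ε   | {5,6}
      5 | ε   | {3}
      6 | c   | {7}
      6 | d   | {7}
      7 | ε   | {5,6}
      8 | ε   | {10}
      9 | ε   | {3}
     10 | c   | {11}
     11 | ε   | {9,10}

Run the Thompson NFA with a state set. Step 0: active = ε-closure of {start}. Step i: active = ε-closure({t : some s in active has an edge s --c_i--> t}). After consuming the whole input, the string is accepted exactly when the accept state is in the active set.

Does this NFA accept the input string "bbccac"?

Answer: REJECT

Steps:
initial (ε-close {0}): {0}
'b' @ 1: {}  — no active states
rest 'bccac' ignored (set empty)
end set {} — state 3 not in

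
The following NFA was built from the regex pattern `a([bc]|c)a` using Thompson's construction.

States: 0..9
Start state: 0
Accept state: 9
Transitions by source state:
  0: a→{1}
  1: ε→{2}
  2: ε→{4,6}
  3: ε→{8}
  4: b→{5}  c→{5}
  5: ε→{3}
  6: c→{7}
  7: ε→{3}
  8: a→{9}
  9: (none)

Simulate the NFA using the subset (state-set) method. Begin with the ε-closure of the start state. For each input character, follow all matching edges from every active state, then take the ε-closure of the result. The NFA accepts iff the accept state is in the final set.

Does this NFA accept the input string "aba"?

Answer: ACCEPT

Derivation:
S₀ = ε-closure({0}) = {0}
'a' @ 1: {1,2,4,6}
'b' @ 2: {3,5,8}
'a' @ 3: {9}  [accepting]
final: {9}; accept 9 in set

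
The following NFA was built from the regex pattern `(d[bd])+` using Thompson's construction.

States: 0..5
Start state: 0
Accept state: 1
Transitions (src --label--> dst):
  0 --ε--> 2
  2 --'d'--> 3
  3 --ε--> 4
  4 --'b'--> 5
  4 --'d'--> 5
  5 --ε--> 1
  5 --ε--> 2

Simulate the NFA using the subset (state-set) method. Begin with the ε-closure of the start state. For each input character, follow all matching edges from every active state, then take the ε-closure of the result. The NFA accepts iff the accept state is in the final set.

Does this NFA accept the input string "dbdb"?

Answer: ACCEPT

Derivation:
initial (ε-close {0}): {0,2}
'd' @ 1: {3,4}
'b' @ 2: {1,2,5}  (accept∈set)
'd' @ 3: {3,4}
'b' @ 4: {1,2,5}  (accept∈set)
end set {1,2,5} — state 1 in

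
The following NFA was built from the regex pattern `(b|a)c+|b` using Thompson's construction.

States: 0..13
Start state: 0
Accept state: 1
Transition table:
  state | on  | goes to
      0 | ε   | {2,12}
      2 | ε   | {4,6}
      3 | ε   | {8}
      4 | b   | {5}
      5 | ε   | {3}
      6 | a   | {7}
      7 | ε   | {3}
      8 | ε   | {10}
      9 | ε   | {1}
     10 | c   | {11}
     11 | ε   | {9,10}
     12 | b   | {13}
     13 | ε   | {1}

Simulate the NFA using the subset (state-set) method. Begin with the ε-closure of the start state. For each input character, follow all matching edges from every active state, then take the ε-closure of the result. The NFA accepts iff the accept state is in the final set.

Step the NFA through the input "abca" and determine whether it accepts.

start: ε-closure({0}) = {0,2,4,6,12}
'a' @ 1: {3,7,8,10}
'b' @ 2: {}  — state set empty
rest 'ca' ignored (set empty)
after full input: {}  (accept=1 not in)

Answer: REJECT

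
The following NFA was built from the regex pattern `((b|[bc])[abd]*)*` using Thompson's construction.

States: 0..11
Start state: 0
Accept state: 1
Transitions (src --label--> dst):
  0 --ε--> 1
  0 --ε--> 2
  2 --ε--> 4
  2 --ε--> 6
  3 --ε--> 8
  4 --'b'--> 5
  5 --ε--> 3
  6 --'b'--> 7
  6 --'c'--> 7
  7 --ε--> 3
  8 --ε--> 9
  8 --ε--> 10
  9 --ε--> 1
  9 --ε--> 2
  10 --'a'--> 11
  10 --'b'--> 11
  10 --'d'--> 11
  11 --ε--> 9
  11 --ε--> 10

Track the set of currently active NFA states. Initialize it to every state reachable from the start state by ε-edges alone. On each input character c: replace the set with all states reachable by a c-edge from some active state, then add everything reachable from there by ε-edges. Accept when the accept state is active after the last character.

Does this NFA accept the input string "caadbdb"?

Answer: ACCEPT

Derivation:
S₀ = ε-closure({0}) = {0,1,2,4,6}
'c' @ 1: {1,2,3,4,6,7,8,9,10}  [accepting]
'a' @ 2: {1,2,4,6,9,10,11}  [accepting]
'a' @ 3: {1,2,4,6,9,10,11}  [accepting]
'd' @ 4: {1,2,4,6,9,10,11}  [accepting]
'b' @ 5: {1,2,3,4,5,6,7,8,9,10,11}  [accepting]
'd' @ 6: {1,2,4,6,9,10,11}  [accepting]
'b' @ 7: {1,2,3,4,5,6,7,8,9,10,11}  [accepting]
after full input: {1,2,3,4,5,6,7,8,9,10,11}  (accept=1 in)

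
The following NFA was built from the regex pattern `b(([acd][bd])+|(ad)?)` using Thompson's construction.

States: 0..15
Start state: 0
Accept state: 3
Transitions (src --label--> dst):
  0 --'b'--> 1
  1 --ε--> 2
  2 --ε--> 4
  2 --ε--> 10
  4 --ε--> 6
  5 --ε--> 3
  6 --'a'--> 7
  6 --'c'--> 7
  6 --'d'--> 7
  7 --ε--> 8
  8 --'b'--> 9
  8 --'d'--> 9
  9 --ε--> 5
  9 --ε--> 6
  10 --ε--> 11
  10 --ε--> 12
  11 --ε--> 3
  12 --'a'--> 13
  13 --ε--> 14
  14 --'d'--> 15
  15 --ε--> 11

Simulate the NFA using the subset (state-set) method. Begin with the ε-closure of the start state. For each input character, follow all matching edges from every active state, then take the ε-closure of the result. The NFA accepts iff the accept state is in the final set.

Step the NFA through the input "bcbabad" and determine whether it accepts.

start: ε-closure({0}) = {0}
'b' @ 1: {1,2,3,4,6,10,11,12}  [accepting]
'c' @ 2: {7,8}
'b' @ 3: {3,5,6,9}  [accepting]
'a' @ 4: {7,8}
'b' @ 5: {3,5,6,9}  [accepting]
'a' @ 6: {7,8}
'd' @ 7: {3,5,6,9}  [accepting]
final: {3,5,6,9}; accept 3 in set

Answer: ACCEPT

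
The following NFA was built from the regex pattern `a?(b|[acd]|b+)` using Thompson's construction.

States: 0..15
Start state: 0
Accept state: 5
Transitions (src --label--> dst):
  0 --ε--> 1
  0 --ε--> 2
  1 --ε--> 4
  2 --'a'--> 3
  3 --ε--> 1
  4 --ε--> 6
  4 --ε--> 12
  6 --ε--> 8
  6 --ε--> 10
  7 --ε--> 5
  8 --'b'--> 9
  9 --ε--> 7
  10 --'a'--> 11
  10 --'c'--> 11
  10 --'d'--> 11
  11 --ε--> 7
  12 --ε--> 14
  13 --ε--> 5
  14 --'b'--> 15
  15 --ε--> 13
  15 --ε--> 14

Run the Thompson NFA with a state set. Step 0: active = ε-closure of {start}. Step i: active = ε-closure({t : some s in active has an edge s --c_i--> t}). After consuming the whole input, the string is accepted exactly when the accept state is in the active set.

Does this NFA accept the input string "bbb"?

initial (ε-close {0}): {0,1,2,4,6,8,10,12,14}
'b' @ 1: {5,7,9,13,14,15}  [accepting]
'b' @ 2: {5,13,14,15}  [accepting]
'b' @ 3: {5,13,14,15}  [accepting]
final: {5,13,14,15}; accept 5 in set

Answer: ACCEPT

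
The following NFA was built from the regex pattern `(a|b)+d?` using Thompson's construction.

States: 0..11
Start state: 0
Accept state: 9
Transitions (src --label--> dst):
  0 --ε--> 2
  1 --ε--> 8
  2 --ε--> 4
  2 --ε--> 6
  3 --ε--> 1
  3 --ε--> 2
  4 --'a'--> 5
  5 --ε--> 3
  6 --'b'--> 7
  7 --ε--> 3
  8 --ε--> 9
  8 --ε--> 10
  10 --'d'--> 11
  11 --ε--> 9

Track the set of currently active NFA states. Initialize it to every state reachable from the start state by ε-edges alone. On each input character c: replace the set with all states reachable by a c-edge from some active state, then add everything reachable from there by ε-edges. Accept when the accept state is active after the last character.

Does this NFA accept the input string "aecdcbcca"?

Answer: REJECT

Derivation:
S₀ = ε-closure({0}) = {0,2,4,6}
'a' @ 1: {1,2,3,4,5,6,8,9,10}  (accept∈set)
'e' @ 2: {}  — dead — no transitions
rest 'cdcbcca' ignored (set empty)
after full input: {}  (accept=9 not in)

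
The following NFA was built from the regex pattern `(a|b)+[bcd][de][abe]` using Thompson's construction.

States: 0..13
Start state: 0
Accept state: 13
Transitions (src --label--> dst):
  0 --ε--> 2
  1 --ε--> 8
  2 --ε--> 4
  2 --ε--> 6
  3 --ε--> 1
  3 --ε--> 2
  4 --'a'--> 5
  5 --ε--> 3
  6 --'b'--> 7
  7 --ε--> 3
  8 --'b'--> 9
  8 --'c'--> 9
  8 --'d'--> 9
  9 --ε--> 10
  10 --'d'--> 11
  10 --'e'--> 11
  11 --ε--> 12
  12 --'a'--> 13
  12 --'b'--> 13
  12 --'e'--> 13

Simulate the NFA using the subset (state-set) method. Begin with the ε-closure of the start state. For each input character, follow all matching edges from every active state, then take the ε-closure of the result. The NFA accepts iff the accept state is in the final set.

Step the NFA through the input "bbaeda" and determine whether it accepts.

initial (ε-close {0}): {0,2,4,6}
'b' @ 1: {1,2,3,4,6,7,8}
'b' @ 2: {1,2,3,4,6,7,8,9,10}
'a' @ 3: {1,2,3,4,5,6,8}
'e' @ 4: {}  — no active states
rest 'da' ignored (set empty)
final: {}; accept 13 not in set

Answer: REJECT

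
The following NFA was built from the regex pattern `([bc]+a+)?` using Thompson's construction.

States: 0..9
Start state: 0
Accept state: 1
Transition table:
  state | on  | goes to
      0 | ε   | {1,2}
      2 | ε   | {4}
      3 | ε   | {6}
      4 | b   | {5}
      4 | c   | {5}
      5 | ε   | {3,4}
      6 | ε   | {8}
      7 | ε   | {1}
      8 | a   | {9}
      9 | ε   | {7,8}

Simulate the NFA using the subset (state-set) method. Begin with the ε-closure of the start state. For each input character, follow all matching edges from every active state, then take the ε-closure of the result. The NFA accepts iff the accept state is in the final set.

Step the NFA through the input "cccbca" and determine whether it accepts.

Answer: ACCEPT

Trace:
initial (ε-close {0}): {0,1,2,4}
'c' @ 1: {3,4,5,6,8}
'c' @ 2: {3,4,5,6,8}
'c' @ 3: {3,4,5,6,8}
'b' @ 4: {3,4,5,6,8}
'c' @ 5: {3,4,5,6,8}
'a' @ 6: {1,7,8,9}  (accept∈set)
after full input: {1,7,8,9}  (accept=1 in)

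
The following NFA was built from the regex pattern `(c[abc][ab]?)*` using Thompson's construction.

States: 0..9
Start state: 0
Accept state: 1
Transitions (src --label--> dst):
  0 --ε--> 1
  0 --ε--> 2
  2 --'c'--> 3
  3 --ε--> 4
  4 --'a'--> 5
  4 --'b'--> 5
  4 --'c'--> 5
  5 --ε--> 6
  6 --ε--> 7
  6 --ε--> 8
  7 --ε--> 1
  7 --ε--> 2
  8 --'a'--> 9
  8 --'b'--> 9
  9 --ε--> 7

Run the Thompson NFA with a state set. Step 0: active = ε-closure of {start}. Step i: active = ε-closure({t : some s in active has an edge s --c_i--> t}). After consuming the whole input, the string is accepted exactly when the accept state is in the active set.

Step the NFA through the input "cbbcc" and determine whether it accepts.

initial (ε-close {0}): {0,1,2}
'c' @ 1: {3,4}
'b' @ 2: {1,2,5,6,7,8}  [accepting]
'b' @ 3: {1,2,7,9}  [accepting]
'c' @ 4: {3,4}
'c' @ 5: {1,2,5,6,7,8}  [accepting]
end set {1,2,5,6,7,8} — state 1 in

Answer: ACCEPT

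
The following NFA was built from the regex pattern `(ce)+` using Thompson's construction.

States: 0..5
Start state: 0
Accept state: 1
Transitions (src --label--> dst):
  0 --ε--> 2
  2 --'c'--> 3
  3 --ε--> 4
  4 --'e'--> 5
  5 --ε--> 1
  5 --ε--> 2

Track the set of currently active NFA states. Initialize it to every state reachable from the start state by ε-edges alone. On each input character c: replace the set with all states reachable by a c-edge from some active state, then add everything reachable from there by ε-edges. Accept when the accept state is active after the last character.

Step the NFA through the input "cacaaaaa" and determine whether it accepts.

Answer: REJECT

Steps:
S₀ = ε-closure({0}) = {0,2}
'c' @ 1: {3,4}
'a' @ 2: {}  — state set empty
rest 'caaaaa' ignored (set empty)
end set {} — state 1 not in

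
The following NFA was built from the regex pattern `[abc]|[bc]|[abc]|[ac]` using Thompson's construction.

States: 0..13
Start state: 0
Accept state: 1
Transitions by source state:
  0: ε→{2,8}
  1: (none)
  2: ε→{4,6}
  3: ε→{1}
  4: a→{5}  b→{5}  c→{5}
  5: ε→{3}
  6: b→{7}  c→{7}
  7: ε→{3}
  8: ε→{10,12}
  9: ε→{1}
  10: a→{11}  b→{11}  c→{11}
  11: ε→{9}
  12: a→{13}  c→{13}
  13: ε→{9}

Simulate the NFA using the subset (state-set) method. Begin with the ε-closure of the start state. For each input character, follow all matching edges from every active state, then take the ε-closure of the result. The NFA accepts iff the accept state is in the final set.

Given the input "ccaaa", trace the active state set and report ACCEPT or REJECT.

initial (ε-close {0}): {0,2,4,6,8,10,12}
'c' @ 1: {1,3,5,7,9,11,13}  (accept∈set)
'c' @ 2: {}  — state set empty
rest 'aaa' ignored (set empty)
after full input: {}  (accept=1 not in)

Answer: REJECT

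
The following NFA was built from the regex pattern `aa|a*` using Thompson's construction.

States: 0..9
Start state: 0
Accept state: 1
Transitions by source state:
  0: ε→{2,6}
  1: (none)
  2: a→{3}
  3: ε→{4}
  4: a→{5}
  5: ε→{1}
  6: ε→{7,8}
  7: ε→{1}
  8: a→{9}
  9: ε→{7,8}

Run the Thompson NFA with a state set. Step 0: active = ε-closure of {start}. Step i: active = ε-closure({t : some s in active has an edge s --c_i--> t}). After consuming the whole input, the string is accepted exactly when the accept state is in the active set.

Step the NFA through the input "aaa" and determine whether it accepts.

Answer: ACCEPT

Derivation:
S₀ = ε-closure({0}) = {0,1,2,6,7,8}
'a' @ 1: {1,3,4,7,8,9}  ✓accept
'a' @ 2: {1,5,7,8,9}  ✓accept
'a' @ 3: {1,7,8,9}  ✓accept
end set {1,7,8,9} — state 1 in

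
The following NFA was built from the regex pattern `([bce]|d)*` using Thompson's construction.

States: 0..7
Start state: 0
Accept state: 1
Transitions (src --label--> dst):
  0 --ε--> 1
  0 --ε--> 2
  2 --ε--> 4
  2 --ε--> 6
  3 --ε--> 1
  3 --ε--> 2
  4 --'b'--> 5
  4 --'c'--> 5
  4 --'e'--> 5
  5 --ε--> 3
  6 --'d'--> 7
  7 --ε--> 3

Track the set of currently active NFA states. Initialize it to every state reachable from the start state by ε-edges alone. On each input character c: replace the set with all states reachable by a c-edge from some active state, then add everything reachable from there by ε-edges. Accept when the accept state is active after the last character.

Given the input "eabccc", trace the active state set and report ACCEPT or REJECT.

S₀ = ε-closure({0}) = {0,1,2,4,6}
'e' @ 1: {1,2,3,4,5,6}  (accept∈set)
'a' @ 2: {}  — state set empty
rest 'bccc' ignored (set empty)
end set {} — state 1 not in

Answer: REJECT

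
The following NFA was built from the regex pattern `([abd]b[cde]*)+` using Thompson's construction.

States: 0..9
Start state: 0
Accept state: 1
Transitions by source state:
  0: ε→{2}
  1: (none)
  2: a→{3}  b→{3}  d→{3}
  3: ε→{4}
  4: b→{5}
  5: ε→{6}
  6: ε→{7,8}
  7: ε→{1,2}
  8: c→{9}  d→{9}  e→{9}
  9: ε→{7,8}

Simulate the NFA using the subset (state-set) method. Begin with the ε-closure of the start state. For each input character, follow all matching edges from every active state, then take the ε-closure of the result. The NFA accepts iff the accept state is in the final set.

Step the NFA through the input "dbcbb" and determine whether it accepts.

initial (ε-close {0}): {0,2}
'd' @ 1: {3,4}
'b' @ 2: {1,2,5,6,7,8}  (accept∈set)
'c' @ 3: {1,2,7,8,9}  (accept∈set)
'b' @ 4: {3,4}
'b' @ 5: {1,2,5,6,7,8}  (accept∈set)
after full input: {1,2,5,6,7,8}  (accept=1 in)

Answer: ACCEPT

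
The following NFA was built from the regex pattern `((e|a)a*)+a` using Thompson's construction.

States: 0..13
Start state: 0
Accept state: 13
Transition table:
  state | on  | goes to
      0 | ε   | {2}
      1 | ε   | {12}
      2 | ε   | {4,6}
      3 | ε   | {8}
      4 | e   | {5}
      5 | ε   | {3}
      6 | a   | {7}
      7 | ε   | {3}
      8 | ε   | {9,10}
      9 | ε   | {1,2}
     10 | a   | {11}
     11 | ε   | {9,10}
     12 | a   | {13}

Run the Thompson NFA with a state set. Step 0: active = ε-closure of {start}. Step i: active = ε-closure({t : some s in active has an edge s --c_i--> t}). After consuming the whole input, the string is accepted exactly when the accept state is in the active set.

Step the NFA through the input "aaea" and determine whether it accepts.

start: ε-closure({0}) = {0,2,4,6}
'a' @ 1: {1,2,3,4,6,7,8,9,10,12}
'a' @ 2: {1,2,3,4,6,7,8,9,10,11,12,13}  [accepting]
'e' @ 3: {1,2,3,4,5,6,8,9,10,12}
'a' @ 4: {1,2,3,4,6,7,8,9,10,11,12,13}  [accepting]
end set {1,2,3,4,6,7,8,9,10,11,12,13} — state 13 in

Answer: ACCEPT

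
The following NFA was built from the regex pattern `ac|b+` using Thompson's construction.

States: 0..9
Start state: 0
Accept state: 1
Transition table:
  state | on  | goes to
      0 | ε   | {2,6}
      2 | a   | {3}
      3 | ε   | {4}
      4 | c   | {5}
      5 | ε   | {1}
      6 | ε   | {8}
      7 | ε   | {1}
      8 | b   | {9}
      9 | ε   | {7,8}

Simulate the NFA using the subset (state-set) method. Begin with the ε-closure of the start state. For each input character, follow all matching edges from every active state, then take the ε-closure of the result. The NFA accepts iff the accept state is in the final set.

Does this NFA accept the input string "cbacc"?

initial (ε-close {0}): {0,2,6,8}
'c' @ 1: {}  — no active states
rest 'bacc' ignored (set empty)
after full input: {}  (accept=1 not in)

Answer: REJECT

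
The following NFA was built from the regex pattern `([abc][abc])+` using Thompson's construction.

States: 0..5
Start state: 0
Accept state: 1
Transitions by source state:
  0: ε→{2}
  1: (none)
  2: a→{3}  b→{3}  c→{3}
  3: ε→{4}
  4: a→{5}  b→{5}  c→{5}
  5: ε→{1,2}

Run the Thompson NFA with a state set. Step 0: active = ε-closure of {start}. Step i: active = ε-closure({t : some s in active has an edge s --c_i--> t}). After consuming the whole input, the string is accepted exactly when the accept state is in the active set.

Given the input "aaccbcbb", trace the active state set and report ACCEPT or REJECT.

start: ε-closure({0}) = {0,2}
'a' @ 1: {3,4}
'a' @ 2: {1,2,5}  ✓accept
'c' @ 3: {3,4}
'c' @ 4: {1,2,5}  ✓accept
'b' @ 5: {3,4}
'c' @ 6: {1,2,5}  ✓accept
'b' @ 7: {3,4}
'b' @ 8: {1,2,5}  ✓accept
end set {1,2,5} — state 1 in

Answer: ACCEPT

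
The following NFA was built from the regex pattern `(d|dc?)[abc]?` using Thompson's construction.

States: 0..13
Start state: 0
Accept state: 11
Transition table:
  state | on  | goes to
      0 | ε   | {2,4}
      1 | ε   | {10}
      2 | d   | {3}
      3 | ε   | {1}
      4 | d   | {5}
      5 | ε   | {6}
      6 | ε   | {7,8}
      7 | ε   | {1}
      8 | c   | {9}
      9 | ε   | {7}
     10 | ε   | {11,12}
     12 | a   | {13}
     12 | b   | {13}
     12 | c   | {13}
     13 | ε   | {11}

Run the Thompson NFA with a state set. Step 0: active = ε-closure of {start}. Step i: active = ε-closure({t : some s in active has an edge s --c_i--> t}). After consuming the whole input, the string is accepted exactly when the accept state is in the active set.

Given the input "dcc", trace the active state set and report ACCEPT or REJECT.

Answer: ACCEPT

Trace:
start: ε-closure({0}) = {0,2,4}
'd' @ 1: {1,3,5,6,7,8,10,11,12}  [accepting]
'c' @ 2: {1,7,9,10,11,12,13}  [accepting]
'c' @ 3: {11,13}  [accepting]
final: {11,13}; accept 11 in set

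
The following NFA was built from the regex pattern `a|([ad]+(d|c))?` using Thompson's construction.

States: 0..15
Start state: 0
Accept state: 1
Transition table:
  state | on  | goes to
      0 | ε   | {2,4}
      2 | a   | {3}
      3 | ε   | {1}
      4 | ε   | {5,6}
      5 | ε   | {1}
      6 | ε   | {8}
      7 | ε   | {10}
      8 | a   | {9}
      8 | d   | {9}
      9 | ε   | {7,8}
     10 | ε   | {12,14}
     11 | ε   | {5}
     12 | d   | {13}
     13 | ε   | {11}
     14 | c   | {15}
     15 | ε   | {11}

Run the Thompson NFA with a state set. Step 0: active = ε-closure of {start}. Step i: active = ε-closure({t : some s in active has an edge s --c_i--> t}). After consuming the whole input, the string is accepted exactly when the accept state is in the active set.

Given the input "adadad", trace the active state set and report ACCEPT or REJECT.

S₀ = ε-closure({0}) = {0,1,2,4,5,6,8}
'a' @ 1: {1,3,7,8,9,10,12,14}  ✓accept
'd' @ 2: {1,5,7,8,9,10,11,12,13,14}  ✓accept
'a' @ 3: {7,8,9,10,12,14}
'd' @ 4: {1,5,7,8,9,10,11,12,13,14}  ✓accept
'a' @ 5: {7,8,9,10,12,14}
'd' @ 6: {1,5,7,8,9,10,11,12,13,14}  ✓accept
after full input: {1,5,7,8,9,10,11,12,13,14}  (accept=1 in)

Answer: ACCEPT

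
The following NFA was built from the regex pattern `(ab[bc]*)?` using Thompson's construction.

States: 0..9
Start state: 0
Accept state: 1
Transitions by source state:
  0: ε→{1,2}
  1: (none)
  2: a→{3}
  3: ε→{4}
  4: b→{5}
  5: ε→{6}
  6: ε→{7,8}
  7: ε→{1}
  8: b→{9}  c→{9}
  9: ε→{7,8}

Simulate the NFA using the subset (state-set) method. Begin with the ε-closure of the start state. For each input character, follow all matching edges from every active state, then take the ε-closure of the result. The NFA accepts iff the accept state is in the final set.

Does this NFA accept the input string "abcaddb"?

initial (ε-close {0}): {0,1,2}
'a' @ 1: {3,4}
'b' @ 2: {1,5,6,7,8}  ✓accept
'c' @ 3: {1,7,8,9}  ✓accept
'a' @ 4: {}  — state set empty
rest 'ddb' ignored (set empty)
after full input: {}  (accept=1 not in)

Answer: REJECT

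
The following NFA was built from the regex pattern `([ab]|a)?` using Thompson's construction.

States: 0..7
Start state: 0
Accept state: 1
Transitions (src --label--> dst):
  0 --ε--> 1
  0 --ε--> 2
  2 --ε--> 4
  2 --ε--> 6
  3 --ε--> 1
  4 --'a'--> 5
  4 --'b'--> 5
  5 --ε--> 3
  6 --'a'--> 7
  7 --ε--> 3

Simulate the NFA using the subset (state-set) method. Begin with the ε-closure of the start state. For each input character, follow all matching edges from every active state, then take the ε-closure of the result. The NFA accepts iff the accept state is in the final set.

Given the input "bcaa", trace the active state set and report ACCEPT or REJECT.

Answer: REJECT

Trace:
start: ε-closure({0}) = {0,1,2,4,6}
'b' @ 1: {1,3,5}  [accepting]
'c' @ 2: {}  — dead — no transitions
rest 'aa' ignored (set empty)
after full input: {}  (accept=1 not in)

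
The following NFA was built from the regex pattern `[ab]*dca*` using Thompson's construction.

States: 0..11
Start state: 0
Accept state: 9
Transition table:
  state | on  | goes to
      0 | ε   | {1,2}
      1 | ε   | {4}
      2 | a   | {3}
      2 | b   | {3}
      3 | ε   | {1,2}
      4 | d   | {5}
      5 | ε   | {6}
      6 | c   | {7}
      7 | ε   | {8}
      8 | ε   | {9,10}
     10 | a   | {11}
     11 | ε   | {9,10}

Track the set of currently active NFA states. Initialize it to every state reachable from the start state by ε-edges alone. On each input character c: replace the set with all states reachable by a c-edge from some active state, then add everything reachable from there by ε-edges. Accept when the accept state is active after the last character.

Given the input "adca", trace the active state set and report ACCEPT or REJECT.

S₀ = ε-closure({0}) = {0,1,2,4}
'a' @ 1: {1,2,3,4}
'd' @ 2: {5,6}
'c' @ 3: {7,8,9,10}  (accept∈set)
'a' @ 4: {9,10,11}  (accept∈set)
after full input: {9,10,11}  (accept=9 in)

Answer: ACCEPT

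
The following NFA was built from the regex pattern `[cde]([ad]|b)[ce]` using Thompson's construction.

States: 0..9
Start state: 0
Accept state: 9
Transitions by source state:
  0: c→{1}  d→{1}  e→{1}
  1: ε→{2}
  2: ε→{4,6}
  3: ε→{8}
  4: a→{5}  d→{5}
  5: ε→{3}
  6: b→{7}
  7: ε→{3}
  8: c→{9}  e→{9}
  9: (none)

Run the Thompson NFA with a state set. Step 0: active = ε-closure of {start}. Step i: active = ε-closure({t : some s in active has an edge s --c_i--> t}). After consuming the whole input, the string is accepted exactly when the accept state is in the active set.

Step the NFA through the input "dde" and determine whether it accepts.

S₀ = ε-closure({0}) = {0}
'd' @ 1: {1,2,4,6}
'd' @ 2: {3,5,8}
'e' @ 3: {9}  (accept∈set)
end set {9} — state 9 in

Answer: ACCEPT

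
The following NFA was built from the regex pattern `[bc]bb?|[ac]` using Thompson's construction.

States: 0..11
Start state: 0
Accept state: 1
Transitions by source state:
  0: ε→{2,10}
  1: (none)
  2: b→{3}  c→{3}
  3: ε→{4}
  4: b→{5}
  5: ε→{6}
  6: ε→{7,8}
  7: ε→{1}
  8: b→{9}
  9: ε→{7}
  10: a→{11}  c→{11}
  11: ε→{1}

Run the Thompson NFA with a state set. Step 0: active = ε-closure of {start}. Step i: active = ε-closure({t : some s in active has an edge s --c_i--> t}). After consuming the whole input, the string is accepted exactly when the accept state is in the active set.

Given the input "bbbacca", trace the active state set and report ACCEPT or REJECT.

initial (ε-close {0}): {0,2,10}
'b' @ 1: {3,4}
'b' @ 2: {1,5,6,7,8}  ✓accept
'b' @ 3: {1,7,9}  ✓accept
'a' @ 4: {}  — state set empty
rest 'cca' ignored (set empty)
final: {}; accept 1 not in set

Answer: REJECT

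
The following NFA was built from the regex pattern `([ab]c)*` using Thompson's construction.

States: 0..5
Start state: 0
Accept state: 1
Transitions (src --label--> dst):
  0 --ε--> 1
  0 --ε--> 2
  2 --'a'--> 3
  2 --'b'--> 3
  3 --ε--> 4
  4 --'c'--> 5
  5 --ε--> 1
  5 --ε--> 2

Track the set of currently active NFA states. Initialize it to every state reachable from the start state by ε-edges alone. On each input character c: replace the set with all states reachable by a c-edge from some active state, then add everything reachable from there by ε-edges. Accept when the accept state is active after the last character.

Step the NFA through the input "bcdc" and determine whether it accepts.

S₀ = ε-closure({0}) = {0,1,2}
'b' @ 1: {3,4}
'c' @ 2: {1,2,5}  (accept∈set)
'd' @ 3: {}  — dead — no transitions
rest 'c' ignored (set empty)
after full input: {}  (accept=1 not in)

Answer: REJECT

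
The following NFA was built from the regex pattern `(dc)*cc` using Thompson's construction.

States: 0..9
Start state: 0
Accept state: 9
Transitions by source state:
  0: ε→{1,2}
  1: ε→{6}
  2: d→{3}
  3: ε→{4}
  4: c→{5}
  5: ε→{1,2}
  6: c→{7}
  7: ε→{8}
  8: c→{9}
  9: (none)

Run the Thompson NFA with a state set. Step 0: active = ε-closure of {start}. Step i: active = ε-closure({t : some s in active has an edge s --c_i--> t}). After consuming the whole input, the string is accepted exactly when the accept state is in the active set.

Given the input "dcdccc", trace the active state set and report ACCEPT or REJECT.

Answer: ACCEPT

Steps:
start: ε-closure({0}) = {0,1,2,6}
'd' @ 1: {3,4}
'c' @ 2: {1,2,5,6}
'd' @ 3: {3,4}
'c' @ 4: {1,2,5,6}
'c' @ 5: {7,8}
'c' @ 6: {9}  [accepting]
final: {9}; accept 9 in set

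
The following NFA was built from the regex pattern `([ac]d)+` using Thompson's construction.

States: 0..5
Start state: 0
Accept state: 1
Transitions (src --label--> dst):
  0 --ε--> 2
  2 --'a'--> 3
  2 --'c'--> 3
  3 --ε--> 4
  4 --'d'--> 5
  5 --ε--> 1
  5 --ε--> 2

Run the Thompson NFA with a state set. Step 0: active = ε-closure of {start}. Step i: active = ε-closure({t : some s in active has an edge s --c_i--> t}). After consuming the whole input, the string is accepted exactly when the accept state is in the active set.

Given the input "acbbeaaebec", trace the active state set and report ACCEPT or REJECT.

S₀ = ε-closure({0}) = {0,2}
'a' @ 1: {3,4}
'c' @ 2: {}  — dead — no transitions
rest 'bbeaaebec' ignored (set empty)
after full input: {}  (accept=1 not in)

Answer: REJECT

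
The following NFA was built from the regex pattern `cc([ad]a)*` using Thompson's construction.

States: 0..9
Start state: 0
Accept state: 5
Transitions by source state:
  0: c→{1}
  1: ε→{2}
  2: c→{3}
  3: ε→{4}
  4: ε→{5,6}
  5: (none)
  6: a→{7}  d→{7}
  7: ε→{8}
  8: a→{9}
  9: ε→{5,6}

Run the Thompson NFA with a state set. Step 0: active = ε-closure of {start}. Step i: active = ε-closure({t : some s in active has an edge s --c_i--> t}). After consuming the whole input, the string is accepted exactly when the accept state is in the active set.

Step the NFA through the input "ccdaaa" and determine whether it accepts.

S₀ = ε-closure({0}) = {0}
'c' @ 1: {1,2}
'c' @ 2: {3,4,5,6}  [accepting]
'd' @ 3: {7,8}
'a' @ 4: {5,6,9}  [accepting]
'a' @ 5: {7,8}
'a' @ 6: {5,6,9}  [accepting]
end set {5,6,9} — state 5 in

Answer: ACCEPT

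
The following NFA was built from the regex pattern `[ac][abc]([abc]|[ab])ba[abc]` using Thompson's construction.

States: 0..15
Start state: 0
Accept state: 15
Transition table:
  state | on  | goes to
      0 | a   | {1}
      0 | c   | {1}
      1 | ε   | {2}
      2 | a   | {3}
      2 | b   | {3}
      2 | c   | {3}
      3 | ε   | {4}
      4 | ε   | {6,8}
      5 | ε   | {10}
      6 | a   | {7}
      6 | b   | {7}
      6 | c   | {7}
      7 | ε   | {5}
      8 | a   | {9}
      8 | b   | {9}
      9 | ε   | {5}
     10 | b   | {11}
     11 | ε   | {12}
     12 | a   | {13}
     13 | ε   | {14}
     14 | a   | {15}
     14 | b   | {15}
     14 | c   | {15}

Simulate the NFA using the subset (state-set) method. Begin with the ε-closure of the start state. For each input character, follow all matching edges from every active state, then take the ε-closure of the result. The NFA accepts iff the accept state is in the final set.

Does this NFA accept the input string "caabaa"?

Answer: ACCEPT

Trace:
S₀ = ε-closure({0}) = {0}
'c' @ 1: {1,2}
'a' @ 2: {3,4,6,8}
'a' @ 3: {5,7,9,10}
'b' @ 4: {11,12}
'a' @ 5: {13,14}
'a' @ 6: {15}  (accept∈set)
end set {15} — state 15 in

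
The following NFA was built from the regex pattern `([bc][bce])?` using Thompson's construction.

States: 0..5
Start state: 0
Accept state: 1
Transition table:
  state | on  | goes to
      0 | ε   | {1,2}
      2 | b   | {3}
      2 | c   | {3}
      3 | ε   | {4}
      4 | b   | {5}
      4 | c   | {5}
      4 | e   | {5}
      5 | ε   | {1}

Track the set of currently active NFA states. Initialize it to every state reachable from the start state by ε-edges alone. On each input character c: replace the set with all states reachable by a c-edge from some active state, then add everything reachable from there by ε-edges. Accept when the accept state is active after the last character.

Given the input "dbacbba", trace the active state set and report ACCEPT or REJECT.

S₀ = ε-closure({0}) = {0,1,2}
'd' @ 1: {}  — state set empty
rest 'bacbba' ignored (set empty)
end set {} — state 1 not in

Answer: REJECT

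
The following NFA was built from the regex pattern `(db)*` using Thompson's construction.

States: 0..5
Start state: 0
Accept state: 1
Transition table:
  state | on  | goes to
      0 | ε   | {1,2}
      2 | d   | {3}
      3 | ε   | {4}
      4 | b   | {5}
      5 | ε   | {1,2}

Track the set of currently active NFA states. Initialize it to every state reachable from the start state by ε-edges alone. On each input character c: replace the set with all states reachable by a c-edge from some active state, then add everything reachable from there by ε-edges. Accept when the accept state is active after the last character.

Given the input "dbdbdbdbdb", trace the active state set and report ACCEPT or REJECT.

Answer: ACCEPT

Steps:
initial (ε-close {0}): {0,1,2}
'd' @ 1: {3,4}
'b' @ 2: {1,2,5}  ✓accept
'd' @ 3: {3,4}
'b' @ 4: {1,2,5}  ✓accept
'd' @ 5: {3,4}
'b' @ 6: {1,2,5}  ✓accept
'd' @ 7: {3,4}
'b' @ 8: {1,2,5}  ✓accept
'd' @ 9: {3,4}
'b' @ 10: {1,2,5}  ✓accept
end set {1,2,5} — state 1 in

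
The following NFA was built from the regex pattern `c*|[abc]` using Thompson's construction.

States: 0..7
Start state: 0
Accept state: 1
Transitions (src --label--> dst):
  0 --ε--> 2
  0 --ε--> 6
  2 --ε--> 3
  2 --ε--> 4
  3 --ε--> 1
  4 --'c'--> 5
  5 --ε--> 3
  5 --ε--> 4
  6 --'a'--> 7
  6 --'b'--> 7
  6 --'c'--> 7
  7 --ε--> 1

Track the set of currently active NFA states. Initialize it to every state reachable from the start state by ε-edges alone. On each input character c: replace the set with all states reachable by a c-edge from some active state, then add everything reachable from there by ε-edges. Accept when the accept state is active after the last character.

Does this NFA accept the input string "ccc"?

Answer: ACCEPT

Derivation:
start: ε-closure({0}) = {0,1,2,3,4,6}
'c' @ 1: {1,3,4,5,7}  [accepting]
'c' @ 2: {1,3,4,5}  [accepting]
'c' @ 3: {1,3,4,5}  [accepting]
after full input: {1,3,4,5}  (accept=1 in)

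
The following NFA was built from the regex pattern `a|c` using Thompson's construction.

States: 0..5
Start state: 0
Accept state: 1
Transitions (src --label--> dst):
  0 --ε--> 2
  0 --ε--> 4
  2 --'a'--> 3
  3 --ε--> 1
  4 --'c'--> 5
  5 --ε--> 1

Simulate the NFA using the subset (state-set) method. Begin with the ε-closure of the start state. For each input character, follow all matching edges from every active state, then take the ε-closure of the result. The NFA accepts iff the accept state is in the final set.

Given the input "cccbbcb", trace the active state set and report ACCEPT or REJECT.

initial (ε-close {0}): {0,2,4}
'c' @ 1: {1,5}  [accepting]
'c' @ 2: {}  — state set empty
rest 'cbbcb' ignored (set empty)
end set {} — state 1 not in

Answer: REJECT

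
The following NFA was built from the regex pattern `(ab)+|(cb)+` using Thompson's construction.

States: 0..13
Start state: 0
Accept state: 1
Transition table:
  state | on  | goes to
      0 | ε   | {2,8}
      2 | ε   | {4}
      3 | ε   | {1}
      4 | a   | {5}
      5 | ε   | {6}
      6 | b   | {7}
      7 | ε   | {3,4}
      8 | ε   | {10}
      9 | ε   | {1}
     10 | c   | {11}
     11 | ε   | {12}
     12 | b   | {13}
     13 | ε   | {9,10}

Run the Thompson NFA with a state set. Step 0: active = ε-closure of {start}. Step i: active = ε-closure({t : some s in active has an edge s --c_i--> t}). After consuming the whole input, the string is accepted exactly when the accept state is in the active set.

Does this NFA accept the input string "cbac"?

start: ε-closure({0}) = {0,2,4,8,10}
'c' @ 1: {11,12}
'b' @ 2: {1,9,10,13}  ✓accept
'a' @ 3: {}  — dead — no transitions
rest 'c' ignored (set empty)
after full input: {}  (accept=1 not in)

Answer: REJECT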